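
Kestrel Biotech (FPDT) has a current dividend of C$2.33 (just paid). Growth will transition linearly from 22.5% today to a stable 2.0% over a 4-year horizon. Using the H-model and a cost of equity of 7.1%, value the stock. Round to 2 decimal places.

C$65.33

H-model: P₀ = D₀[(1+g_L) + H(g_S−g_L)]/(r−g_L), with H = 4/2 = 2.
P₀ = 2.33 × [(1+0.02) + 2×(0.225−0.02)] / (0.071−0.02)
   = 2.33 × 1.4300 / 0.051 = 65.3314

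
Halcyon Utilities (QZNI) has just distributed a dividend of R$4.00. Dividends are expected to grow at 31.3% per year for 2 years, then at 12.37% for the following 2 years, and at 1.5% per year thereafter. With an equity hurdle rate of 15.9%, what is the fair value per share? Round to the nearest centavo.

Three-stage DDM. Project D₁…D_4; terminal Gordon value at t=4 with g = 0.015; discount at r = 0.159.
D_1 = 5.2520
D_2 = 6.8959
D_3 = 7.7489
D_4 = 8.7074
TV_4 = 8.8380/(0.159−0.015) = 61.3753
P₀ = Σ Dₜ/(1+r)ᵗ + TV_4/(1+r)^4 = 53.4822

R$53.48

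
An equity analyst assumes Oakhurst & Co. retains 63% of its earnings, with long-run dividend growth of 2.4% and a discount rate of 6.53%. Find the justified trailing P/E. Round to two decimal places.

9.17

Payout ratio b = 1 − 0.63 = 0.37.
Justified trailing P/E = b(1+g)/(r−g) = 0.37×(1+0.024)/(0.0653−0.024) = 9.1738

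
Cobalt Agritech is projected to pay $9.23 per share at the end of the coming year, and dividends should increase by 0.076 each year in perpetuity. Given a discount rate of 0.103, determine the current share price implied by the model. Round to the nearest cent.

$341.85

Gordon growth model: P₀ = D₁/(r − g), with D₁ = 9.23 given directly.
P₀ = 9.2300 / (0.103 − 0.076) = 9.2300 / 0.027 = 341.8519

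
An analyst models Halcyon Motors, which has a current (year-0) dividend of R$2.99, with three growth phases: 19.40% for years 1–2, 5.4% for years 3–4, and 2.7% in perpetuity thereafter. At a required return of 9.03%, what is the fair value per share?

R$68.05

Three-stage DDM. Project D₁…D_4; terminal Gordon value at t=4 with g = 0.027; discount at r = 0.0903.
D_1 = 3.5701
D_2 = 4.2627
D_3 = 4.4928
D_4 = 4.7354
TV_4 = 4.8633/(0.0903−0.027) = 76.8295
P₀ = Σ Dₜ/(1+r)ᵗ + TV_4/(1+r)^4 = 68.0457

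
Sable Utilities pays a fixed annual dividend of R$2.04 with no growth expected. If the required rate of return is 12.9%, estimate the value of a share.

Zero-growth DDM (perpetuity): P₀ = D/r = 2.04 / 0.129 = 15.8140

R$15.81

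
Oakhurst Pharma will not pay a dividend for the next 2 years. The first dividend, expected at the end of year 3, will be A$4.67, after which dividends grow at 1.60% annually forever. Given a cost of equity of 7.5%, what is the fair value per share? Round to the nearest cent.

A$68.49

Deferred-dividend DDM. At t=2 the remaining stream is a growing perpetuity with first payment D_3 = 4.67.
V_2 = D_3/(r−g) = 4.67/(0.075−0.016) = 79.1525
P₀ = V_2/(1+r)^2 = 79.1525/(1+0.075)^2 = 68.4933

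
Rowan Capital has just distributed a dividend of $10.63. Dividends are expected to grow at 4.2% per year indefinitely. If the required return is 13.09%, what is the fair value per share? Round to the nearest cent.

$124.59

Gordon growth model: P₀ = D₁/(r − g). D₁ = 10.63 × (1 + 0.042) = 11.0765.
P₀ = 11.0765 / (0.1309 − 0.042) = 11.0765 / 0.0889 = 124.5946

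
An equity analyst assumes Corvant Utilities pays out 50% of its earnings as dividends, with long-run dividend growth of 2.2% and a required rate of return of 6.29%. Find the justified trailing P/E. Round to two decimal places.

Justified trailing P/E = b(1+g)/(r−g) = 0.50×(1+0.022)/(0.0629−0.022) = 12.4939

12.49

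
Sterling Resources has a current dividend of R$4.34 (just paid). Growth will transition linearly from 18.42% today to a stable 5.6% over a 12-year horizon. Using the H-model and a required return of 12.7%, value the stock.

R$111.57

H-model: P₀ = D₀[(1+g_L) + H(g_S−g_L)]/(r−g_L), with H = 12/2 = 6.
P₀ = 4.34 × [(1+0.056) + 6×(0.1842−0.056)] / (0.127−0.056)
   = 4.34 × 1.8252 / 0.071 = 111.5686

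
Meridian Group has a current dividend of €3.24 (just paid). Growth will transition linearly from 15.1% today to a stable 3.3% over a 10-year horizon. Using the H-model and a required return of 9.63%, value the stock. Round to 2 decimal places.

H-model: P₀ = D₀[(1+g_L) + H(g_S−g_L)]/(r−g_L), with H = 10/2 = 5.
P₀ = 3.24 × [(1+0.033) + 5×(0.151−0.033)] / (0.0963−0.033)
   = 3.24 × 1.6230 / 0.0633 = 83.0730

€83.07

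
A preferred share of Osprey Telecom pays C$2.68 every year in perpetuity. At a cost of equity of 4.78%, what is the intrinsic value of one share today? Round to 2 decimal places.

Zero-growth DDM (perpetuity): P₀ = D/r = 2.68 / 0.0478 = 56.0669

C$56.07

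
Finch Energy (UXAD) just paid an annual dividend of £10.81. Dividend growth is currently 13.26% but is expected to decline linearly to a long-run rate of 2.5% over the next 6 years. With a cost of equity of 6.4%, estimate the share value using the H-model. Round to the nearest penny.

£373.58

H-model: P₀ = D₀[(1+g_L) + H(g_S−g_L)]/(r−g_L), with H = 6/2 = 3.
P₀ = 10.81 × [(1+0.025) + 3×(0.1326−0.025)] / (0.064−0.025)
   = 10.81 × 1.3478 / 0.039 = 373.5825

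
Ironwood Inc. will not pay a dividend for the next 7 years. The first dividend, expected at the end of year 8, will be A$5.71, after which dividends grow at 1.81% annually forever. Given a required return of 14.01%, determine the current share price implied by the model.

A$18.69

Deferred-dividend DDM. At t=7 the remaining stream is a growing perpetuity with first payment D_8 = 5.71.
V_7 = D_8/(r−g) = 5.71/(0.1401−0.0181) = 46.8033
P₀ = V_7/(1+r)^7 = 46.8033/(1+0.1401)^7 = 18.6929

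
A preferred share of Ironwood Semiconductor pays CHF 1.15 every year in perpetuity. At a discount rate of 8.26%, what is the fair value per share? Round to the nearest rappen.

CHF 13.92

Zero-growth DDM (perpetuity): P₀ = D/r = 1.15 / 0.0826 = 13.9225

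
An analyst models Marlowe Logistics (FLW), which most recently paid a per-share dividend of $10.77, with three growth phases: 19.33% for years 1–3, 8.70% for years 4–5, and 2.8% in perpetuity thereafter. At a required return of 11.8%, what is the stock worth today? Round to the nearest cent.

Three-stage DDM. Project D₁…D_5; terminal Gordon value at t=5 with g = 0.028; discount at r = 0.118.
D_1 = 12.8518
D_2 = 15.3361
D_3 = 18.3006
D_4 = 19.8927
D_5 = 21.6234
TV_5 = 22.2288/(0.118−0.028) = 246.9871
P₀ = Σ Dₜ/(1+r)ᵗ + TV_5/(1+r)^5 = 203.3789

$203.38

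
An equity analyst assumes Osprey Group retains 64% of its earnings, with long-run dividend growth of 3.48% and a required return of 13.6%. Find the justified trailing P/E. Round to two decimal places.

Payout ratio b = 1 − 0.64 = 0.36.
Justified trailing P/E = b(1+g)/(r−g) = 0.36×(1+0.0348)/(0.136−0.0348) = 3.6811

3.68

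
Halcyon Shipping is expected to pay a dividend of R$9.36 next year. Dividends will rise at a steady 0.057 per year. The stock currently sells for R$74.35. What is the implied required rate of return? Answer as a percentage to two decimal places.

18.29%

Rearranging the constant-growth DDM: r = D₁/P₀ + g.
r = 9.3600 / 74.35 + 0.057 = 0.12589 + 0.057 = 0.18289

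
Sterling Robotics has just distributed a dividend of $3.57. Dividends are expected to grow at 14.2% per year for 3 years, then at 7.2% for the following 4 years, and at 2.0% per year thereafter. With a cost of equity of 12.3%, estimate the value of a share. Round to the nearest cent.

Three-stage DDM. Project D₁…D_7; terminal Gordon value at t=7 with g = 0.02; discount at r = 0.123.
D_1 = 4.0769
D_2 = 4.6559
D_3 = 5.3170
D_4 = 5.6998
D_5 = 6.1102
D_6 = 6.5501
D_7 = 7.0218
TV_7 = 7.1622/(0.123−0.02) = 69.5358
P₀ = Σ Dₜ/(1+r)ᵗ + TV_7/(1+r)^7 = 55.3353

$55.34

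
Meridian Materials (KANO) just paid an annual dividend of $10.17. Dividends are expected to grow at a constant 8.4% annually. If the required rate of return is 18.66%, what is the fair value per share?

$107.45

Gordon growth model: P₀ = D₁/(r − g). D₁ = 10.17 × (1 + 0.084) = 11.0243.
P₀ = 11.0243 / (0.1866 − 0.084) = 11.0243 / 0.1026 = 107.4491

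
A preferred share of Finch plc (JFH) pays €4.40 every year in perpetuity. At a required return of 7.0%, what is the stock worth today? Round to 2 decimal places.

Zero-growth DDM (perpetuity): P₀ = D/r = 4.40 / 0.07 = 62.8571

€62.86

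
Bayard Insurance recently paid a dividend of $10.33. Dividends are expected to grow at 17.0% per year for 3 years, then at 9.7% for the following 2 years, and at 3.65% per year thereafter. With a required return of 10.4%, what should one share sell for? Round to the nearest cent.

$245.62

Three-stage DDM. Project D₁…D_5; terminal Gordon value at t=5 with g = 0.0365; discount at r = 0.104.
D_1 = 12.0861
D_2 = 14.1407
D_3 = 16.5447
D_4 = 18.1495
D_5 = 19.9100
TV_5 = 20.6367/(0.104−0.0365) = 305.7290
P₀ = Σ Dₜ/(1+r)ᵗ + TV_5/(1+r)^5 = 245.6226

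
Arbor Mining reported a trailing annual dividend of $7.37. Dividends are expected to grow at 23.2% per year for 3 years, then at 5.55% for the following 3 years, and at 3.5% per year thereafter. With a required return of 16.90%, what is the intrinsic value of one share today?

$94.80

Three-stage DDM. Project D₁…D_6; terminal Gordon value at t=6 with g = 0.035; discount at r = 0.169.
D_1 = 9.0798
D_2 = 11.1864
D_3 = 13.7816
D_4 = 14.5465
D_5 = 15.3538
D_6 = 16.2059
TV_6 = 16.7732/(0.169−0.035) = 125.1728
P₀ = Σ Dₜ/(1+r)ᵗ + TV_6/(1+r)^6 = 94.8006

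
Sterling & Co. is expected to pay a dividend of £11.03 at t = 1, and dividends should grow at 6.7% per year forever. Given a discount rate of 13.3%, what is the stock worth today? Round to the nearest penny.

Gordon growth model: P₀ = D₁/(r − g), with D₁ = 11.03 given directly.
P₀ = 11.0300 / (0.133 − 0.067) = 11.0300 / 0.066 = 167.1212

£167.12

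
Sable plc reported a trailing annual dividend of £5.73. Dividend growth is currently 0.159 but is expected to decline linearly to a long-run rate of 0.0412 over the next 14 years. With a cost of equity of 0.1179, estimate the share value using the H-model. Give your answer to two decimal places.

£139.39

H-model: P₀ = D₀[(1+g_L) + H(g_S−g_L)]/(r−g_L), with H = 14/2 = 7.
P₀ = 5.73 × [(1+0.0412) + 7×(0.159−0.0412)] / (0.1179−0.0412)
   = 5.73 × 1.8658 / 0.0767 = 139.3877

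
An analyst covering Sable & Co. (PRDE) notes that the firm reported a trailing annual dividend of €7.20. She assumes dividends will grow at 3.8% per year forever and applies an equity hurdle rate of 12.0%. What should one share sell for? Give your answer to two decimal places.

Gordon growth model: P₀ = D₁/(r − g). D₁ = 7.20 × (1 + 0.038) = 7.4736.
P₀ = 7.4736 / (0.12 − 0.038) = 7.4736 / 0.082 = 91.1415

€91.14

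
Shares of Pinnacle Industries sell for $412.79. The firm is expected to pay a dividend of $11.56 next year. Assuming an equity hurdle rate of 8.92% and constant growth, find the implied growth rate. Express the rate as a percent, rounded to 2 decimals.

From P₀ = D₁/(r − g), the implied growth is g = r − D₁/P₀.
g = 0.0892 − 11.56/412.79 = 0.0892 − 0.02800 = 0.06120

6.12%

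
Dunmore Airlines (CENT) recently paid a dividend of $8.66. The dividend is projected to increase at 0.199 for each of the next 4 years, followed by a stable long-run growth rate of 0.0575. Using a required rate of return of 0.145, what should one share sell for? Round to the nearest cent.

$164.77

Two-stage DDM. Project D₁…D_4 at 0.199, terminal growth 0.0575, discount at r = 0.145.
D_1 = 10.3833
D_2 = 12.4496
D_3 = 14.9271
D_4 = 17.8976
Terminal value at t=4: TV = D_5/(r−g) = 18.9267/(0.145−0.0575) = 216.3052
P₀ = 10.3833/(1+0.145)^1 + 12.4496/(1+0.145)^2 + 14.9271/(1+0.145)^3 + 17.8976/(1+0.145)^4 + 216.3052/(1+0.145)^4 = 164.7690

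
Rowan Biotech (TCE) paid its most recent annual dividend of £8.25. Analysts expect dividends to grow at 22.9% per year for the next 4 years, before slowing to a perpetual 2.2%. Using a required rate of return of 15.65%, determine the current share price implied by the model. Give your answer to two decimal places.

£118.45

Two-stage DDM. Project D₁…D_4 at 0.229, terminal growth 0.022, discount at r = 0.1565.
D_1 = 10.1393
D_2 = 12.4611
D_3 = 15.3147
D_4 = 18.8218
Terminal value at t=4: TV = D_5/(r−g) = 19.2359/(0.1565−0.022) = 143.0178
P₀ = 10.1393/(1+0.1565)^1 + 12.4611/(1+0.1565)^2 + 15.3147/(1+0.1565)^3 + 18.8218/(1+0.1565)^4 + 143.0178/(1+0.1565)^4 = 118.4544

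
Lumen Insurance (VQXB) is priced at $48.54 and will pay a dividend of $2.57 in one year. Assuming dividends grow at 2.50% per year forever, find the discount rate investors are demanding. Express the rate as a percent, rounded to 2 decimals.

Rearranging the constant-growth DDM: r = D₁/P₀ + g.
r = 2.5700 / 48.54 + 0.025 = 0.05295 + 0.025 = 0.07795

7.79%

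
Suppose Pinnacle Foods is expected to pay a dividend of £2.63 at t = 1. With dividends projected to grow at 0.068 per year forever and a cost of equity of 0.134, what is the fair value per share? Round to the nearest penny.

Gordon growth model: P₀ = D₁/(r − g), with D₁ = 2.63 given directly.
P₀ = 2.6300 / (0.134 − 0.068) = 2.6300 / 0.066 = 39.8485

£39.85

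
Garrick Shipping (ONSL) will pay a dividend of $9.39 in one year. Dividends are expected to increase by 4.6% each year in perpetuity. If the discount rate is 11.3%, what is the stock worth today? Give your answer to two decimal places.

$140.15

Gordon growth model: P₀ = D₁/(r − g), with D₁ = 9.39 given directly.
P₀ = 9.3900 / (0.113 − 0.046) = 9.3900 / 0.067 = 140.1493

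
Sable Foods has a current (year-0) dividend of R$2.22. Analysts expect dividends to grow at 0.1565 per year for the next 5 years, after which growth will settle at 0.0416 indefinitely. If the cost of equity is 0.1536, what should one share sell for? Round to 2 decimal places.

R$32.09

Two-stage DDM. Project D₁…D_5 at 0.1565, terminal growth 0.0416, discount at r = 0.1536.
D_1 = 2.5674
D_2 = 2.9692
D_3 = 3.4339
D_4 = 3.9713
D_5 = 4.5928
Terminal value at t=5: TV = D_6/(r−g) = 4.7839/(0.1536−0.0416) = 42.7134
P₀ = 2.5674/(1+0.1536)^1 + 2.9692/(1+0.1536)^2 + 3.4339/(1+0.1536)^3 + 3.9713/(1+0.1536)^4 + 4.5928/(1+0.1536)^5 + 42.7134/(1+0.1536)^5 = 32.0908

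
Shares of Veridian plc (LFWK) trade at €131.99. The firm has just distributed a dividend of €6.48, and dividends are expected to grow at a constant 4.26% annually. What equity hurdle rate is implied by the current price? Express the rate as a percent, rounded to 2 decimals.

9.38%

Rearranging the constant-growth DDM: r = D₁/P₀ + g.
D₁ = 6.48 × (1 + 0.0426) = 6.7560.
r = 6.7560 / 131.99 + 0.0426 = 0.05119 + 0.0426 = 0.09379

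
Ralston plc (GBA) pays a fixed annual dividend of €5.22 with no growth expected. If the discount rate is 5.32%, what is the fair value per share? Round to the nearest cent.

€98.12

Zero-growth DDM (perpetuity): P₀ = D/r = 5.22 / 0.0532 = 98.1203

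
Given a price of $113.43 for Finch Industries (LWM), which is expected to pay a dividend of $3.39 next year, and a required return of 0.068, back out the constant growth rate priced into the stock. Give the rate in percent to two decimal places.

From P₀ = D₁/(r − g), the implied growth is g = r − D₁/P₀.
g = 0.068 − 3.39/113.43 = 0.068 − 0.02989 = 0.03811

3.81%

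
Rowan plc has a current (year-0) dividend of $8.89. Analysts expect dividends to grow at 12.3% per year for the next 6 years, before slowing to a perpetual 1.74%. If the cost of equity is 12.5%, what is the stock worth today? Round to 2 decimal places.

$136.17

Two-stage DDM. Project D₁…D_6 at 0.123, terminal growth 0.0174, discount at r = 0.125.
D_1 = 9.9835
D_2 = 11.2114
D_3 = 12.5904
D_4 = 14.1391
D_5 = 15.8782
D_6 = 17.8312
Terminal value at t=6: TV = D_7/(r−g) = 18.1415/(0.125−0.0174) = 168.6009
P₀ = 9.9835/(1+0.125)^1 + 11.2114/(1+0.125)^2 + 12.5904/(1+0.125)^3 + 14.1391/(1+0.125)^4 + 15.8782/(1+0.125)^5 + 17.8312/(1+0.125)^6 + 168.6009/(1+0.125)^6 = 136.1749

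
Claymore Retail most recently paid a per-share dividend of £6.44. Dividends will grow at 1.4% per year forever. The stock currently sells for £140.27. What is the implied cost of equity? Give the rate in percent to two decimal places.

Rearranging the constant-growth DDM: r = D₁/P₀ + g.
D₁ = 6.44 × (1 + 0.014) = 6.5302.
r = 6.5302 / 140.27 + 0.014 = 0.04655 + 0.014 = 0.06055

6.06%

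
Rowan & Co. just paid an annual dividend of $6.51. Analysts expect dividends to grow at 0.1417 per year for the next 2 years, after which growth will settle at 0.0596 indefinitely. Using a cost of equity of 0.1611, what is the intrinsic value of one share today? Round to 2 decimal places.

Two-stage DDM. Project D₁…D_2 at 0.1417, terminal growth 0.0596, discount at r = 0.1611.
D_1 = 7.4325
D_2 = 8.4856
Terminal value at t=2: TV = D_3/(r−g) = 8.9914/(0.1611−0.0596) = 88.5851
P₀ = 7.4325/(1+0.1611)^1 + 8.4856/(1+0.1611)^2 + 88.5851/(1+0.1611)^2 = 78.4040

$78.40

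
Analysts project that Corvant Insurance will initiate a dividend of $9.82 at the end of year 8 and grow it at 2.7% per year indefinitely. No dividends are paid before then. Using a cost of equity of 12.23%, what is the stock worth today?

$45.95

Deferred-dividend DDM. At t=7 the remaining stream is a growing perpetuity with first payment D_8 = 9.82.
V_7 = D_8/(r−g) = 9.82/(0.1223−0.027) = 103.0430
P₀ = V_7/(1+r)^7 = 103.0430/(1+0.1223)^7 = 45.9469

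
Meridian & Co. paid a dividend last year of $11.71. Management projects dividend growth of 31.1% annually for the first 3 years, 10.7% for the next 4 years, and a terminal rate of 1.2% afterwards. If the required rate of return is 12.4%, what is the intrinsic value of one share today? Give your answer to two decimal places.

Three-stage DDM. Project D₁…D_7; terminal Gordon value at t=7 with g = 0.012; discount at r = 0.124.
D_1 = 15.3518
D_2 = 20.1262
D_3 = 26.3855
D_4 = 29.2087
D_5 = 32.3341
D_6 = 35.7938
D_7 = 39.6237
TV_7 = 40.0992/(0.124−0.012) = 358.0288
P₀ = Σ Dₜ/(1+r)ᵗ + TV_7/(1+r)^7 = 277.6874

$277.69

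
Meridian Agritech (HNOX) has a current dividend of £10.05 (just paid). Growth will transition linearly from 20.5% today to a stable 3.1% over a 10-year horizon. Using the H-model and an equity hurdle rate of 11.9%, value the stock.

H-model: P₀ = D₀[(1+g_L) + H(g_S−g_L)]/(r−g_L), with H = 10/2 = 5.
P₀ = 10.05 × [(1+0.031) + 5×(0.205−0.031)] / (0.119−0.031)
   = 10.05 × 1.9010 / 0.088 = 217.1028

£217.10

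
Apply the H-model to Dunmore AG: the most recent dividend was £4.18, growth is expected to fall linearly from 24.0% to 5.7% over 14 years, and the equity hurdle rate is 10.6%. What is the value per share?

H-model: P₀ = D₀[(1+g_L) + H(g_S−g_L)]/(r−g_L), with H = 14/2 = 7.
P₀ = 4.18 × [(1+0.057) + 7×(0.24−0.057)] / (0.106−0.057)
   = 4.18 × 2.3380 / 0.049 = 199.4457

£199.45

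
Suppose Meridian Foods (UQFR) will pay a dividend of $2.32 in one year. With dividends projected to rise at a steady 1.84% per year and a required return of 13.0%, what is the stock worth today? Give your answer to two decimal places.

Gordon growth model: P₀ = D₁/(r − g), with D₁ = 2.32 given directly.
P₀ = 2.3200 / (0.13 − 0.0184) = 2.3200 / 0.1116 = 20.7885

$20.79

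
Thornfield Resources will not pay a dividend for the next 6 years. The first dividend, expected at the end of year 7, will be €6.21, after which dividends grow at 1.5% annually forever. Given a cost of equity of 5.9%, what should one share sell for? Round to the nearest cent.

€100.06

Deferred-dividend DDM. At t=6 the remaining stream is a growing perpetuity with first payment D_7 = 6.21.
V_6 = D_7/(r−g) = 6.21/(0.059−0.015) = 141.1364
P₀ = V_6/(1+r)^6 = 141.1364/(1+0.059)^6 = 100.0606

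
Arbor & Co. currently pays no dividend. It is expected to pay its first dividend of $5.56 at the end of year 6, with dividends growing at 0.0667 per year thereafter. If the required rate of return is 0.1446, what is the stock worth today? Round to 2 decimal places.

$36.33

Deferred-dividend DDM. At t=5 the remaining stream is a growing perpetuity with first payment D_6 = 5.56.
V_5 = D_6/(r−g) = 5.56/(0.1446−0.0667) = 71.3736
P₀ = V_5/(1+r)^5 = 71.3736/(1+0.1446)^5 = 36.3303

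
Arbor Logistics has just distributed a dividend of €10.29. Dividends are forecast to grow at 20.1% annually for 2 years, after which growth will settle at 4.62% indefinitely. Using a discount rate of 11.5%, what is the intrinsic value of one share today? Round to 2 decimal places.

Two-stage DDM. Project D₁…D_2 at 0.201, terminal growth 0.0462, discount at r = 0.115.
D_1 = 12.3583
D_2 = 14.8423
Terminal value at t=2: TV = D_3/(r−g) = 15.5280/(0.115−0.0462) = 225.6980
P₀ = 12.3583/(1+0.115)^1 + 14.8423/(1+0.115)^2 + 225.6980/(1+0.115)^2 = 204.5646

€204.56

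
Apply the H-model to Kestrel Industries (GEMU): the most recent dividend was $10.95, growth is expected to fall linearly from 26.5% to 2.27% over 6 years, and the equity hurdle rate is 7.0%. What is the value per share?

$405.03

H-model: P₀ = D₀[(1+g_L) + H(g_S−g_L)]/(r−g_L), with H = 6/2 = 3.
P₀ = 10.95 × [(1+0.0227) + 3×(0.265−0.0227)] / (0.07−0.0227)
   = 10.95 × 1.7496 / 0.0473 = 405.0342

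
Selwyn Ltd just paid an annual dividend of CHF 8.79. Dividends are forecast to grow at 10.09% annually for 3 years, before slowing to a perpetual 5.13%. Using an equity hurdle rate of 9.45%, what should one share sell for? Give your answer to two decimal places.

CHF 244.36

Two-stage DDM. Project D₁…D_3 at 0.1009, terminal growth 0.0513, discount at r = 0.0945.
D_1 = 9.6769
D_2 = 10.6533
D_3 = 11.7282
Terminal value at t=3: TV = D_4/(r−g) = 12.3299/(0.0945−0.0513) = 285.4141
P₀ = 9.6769/(1+0.0945)^1 + 10.6533/(1+0.0945)^2 + 11.7282/(1+0.0945)^3 + 285.4141/(1+0.0945)^3 = 244.3644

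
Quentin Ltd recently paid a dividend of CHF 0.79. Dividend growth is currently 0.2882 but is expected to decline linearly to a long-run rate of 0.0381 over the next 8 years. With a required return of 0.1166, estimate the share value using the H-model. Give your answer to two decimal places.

CHF 20.51

H-model: P₀ = D₀[(1+g_L) + H(g_S−g_L)]/(r−g_L), with H = 8/2 = 4.
P₀ = 0.79 × [(1+0.0381) + 4×(0.2882−0.0381)] / (0.1166−0.0381)
   = 0.79 × 2.0385 / 0.0785 = 20.5148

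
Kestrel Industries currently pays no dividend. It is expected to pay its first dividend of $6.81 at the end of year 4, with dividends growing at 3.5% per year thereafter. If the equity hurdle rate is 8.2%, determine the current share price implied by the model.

$114.38

Deferred-dividend DDM. At t=3 the remaining stream is a growing perpetuity with first payment D_4 = 6.81.
V_3 = D_4/(r−g) = 6.81/(0.082−0.035) = 144.8936
P₀ = V_3/(1+r)^3 = 144.8936/(1+0.082)^3 = 114.3846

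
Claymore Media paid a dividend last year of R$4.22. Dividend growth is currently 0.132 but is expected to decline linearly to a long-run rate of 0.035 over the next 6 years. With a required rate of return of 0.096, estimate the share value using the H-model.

H-model: P₀ = D₀[(1+g_L) + H(g_S−g_L)]/(r−g_L), with H = 6/2 = 3.
P₀ = 4.22 × [(1+0.035) + 3×(0.132−0.035)] / (0.096−0.035)
   = 4.22 × 1.3260 / 0.061 = 91.7331

R$91.73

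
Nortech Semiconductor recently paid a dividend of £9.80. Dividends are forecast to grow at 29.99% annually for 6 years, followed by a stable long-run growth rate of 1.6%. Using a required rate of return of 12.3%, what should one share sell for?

£325.03

Two-stage DDM. Project D₁…D_6 at 0.2999, terminal growth 0.016, discount at r = 0.123.
D_1 = 12.7390
D_2 = 16.5595
D_3 = 21.5256
D_4 = 27.9812
D_5 = 36.3727
D_6 = 47.2809
Terminal value at t=6: TV = D_7/(r−g) = 48.0374/(0.123−0.016) = 448.9476
P₀ = 12.7390/(1+0.123)^1 + 16.5595/(1+0.123)^2 + 21.5256/(1+0.123)^3 + 27.9812/(1+0.123)^4 + 36.3727/(1+0.123)^5 + 47.2809/(1+0.123)^6 + 448.9476/(1+0.123)^6 = 325.0334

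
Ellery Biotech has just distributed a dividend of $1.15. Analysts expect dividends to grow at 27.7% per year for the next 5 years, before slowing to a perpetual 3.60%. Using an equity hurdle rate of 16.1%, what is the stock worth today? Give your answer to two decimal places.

Two-stage DDM. Project D₁…D_5 at 0.277, terminal growth 0.036, discount at r = 0.161.
D_1 = 1.4685
D_2 = 1.8753
D_3 = 2.3948
D_4 = 3.0582
D_5 = 3.9053
Terminal value at t=5: TV = D_6/(r−g) = 4.0459/(0.161−0.036) = 32.3670
P₀ = 1.4685/(1+0.161)^1 + 1.8753/(1+0.161)^2 + 2.3948/(1+0.161)^3 + 3.0582/(1+0.161)^4 + 3.9053/(1+0.161)^5 + 32.3670/(1+0.161)^5 = 23.0651

$23.07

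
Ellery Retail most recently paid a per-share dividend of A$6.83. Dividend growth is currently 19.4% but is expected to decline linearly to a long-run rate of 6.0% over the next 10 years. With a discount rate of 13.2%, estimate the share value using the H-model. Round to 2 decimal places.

A$164.11

H-model: P₀ = D₀[(1+g_L) + H(g_S−g_L)]/(r−g_L), with H = 10/2 = 5.
P₀ = 6.83 × [(1+0.06) + 5×(0.194−0.06)] / (0.132−0.06)
   = 6.83 × 1.7300 / 0.072 = 164.1097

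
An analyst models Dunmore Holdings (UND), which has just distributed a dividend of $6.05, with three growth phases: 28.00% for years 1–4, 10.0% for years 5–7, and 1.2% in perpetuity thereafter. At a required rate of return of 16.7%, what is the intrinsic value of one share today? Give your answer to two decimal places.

Three-stage DDM. Project D₁…D_7; terminal Gordon value at t=7 with g = 0.012; discount at r = 0.167.
D_1 = 7.7440
D_2 = 9.9123
D_3 = 12.6878
D_4 = 16.2403
D_5 = 17.8644
D_6 = 19.6508
D_7 = 21.6159
TV_7 = 21.8753/(0.167−0.012) = 141.1309
P₀ = Σ Dₜ/(1+r)ᵗ + TV_7/(1+r)^7 = 101.8962

$101.90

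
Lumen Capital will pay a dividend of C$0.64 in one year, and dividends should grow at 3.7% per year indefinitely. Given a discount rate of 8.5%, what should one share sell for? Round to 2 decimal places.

C$13.33

Gordon growth model: P₀ = D₁/(r − g), with D₁ = 0.64 given directly.
P₀ = 0.6400 / (0.085 − 0.037) = 0.6400 / 0.048 = 13.3333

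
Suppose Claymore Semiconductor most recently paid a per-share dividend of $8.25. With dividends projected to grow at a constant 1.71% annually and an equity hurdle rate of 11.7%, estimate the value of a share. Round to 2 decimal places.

$83.99

Gordon growth model: P₀ = D₁/(r − g). D₁ = 8.25 × (1 + 0.0171) = 8.3911.
P₀ = 8.3911 / (0.117 − 0.0171) = 8.3911 / 0.0999 = 83.9947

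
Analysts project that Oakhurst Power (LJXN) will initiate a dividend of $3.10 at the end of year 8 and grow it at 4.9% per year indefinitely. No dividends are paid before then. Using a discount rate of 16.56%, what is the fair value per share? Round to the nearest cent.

$9.10

Deferred-dividend DDM. At t=7 the remaining stream is a growing perpetuity with first payment D_8 = 3.10.
V_7 = D_8/(r−g) = 3.10/(0.1656−0.049) = 26.5866
P₀ = V_7/(1+r)^7 = 26.5866/(1+0.1656)^7 = 9.0953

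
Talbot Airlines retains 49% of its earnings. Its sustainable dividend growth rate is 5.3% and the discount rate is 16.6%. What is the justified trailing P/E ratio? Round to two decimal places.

4.75

Payout ratio b = 1 − 0.49 = 0.51.
Justified trailing P/E = b(1+g)/(r−g) = 0.51×(1+0.053)/(0.166−0.053) = 4.7525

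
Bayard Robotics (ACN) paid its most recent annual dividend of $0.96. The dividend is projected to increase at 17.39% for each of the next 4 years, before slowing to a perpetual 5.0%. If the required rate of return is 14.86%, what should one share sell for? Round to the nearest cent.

Two-stage DDM. Project D₁…D_4 at 0.1739, terminal growth 0.05, discount at r = 0.1486.
D_1 = 1.1269
D_2 = 1.3229
D_3 = 1.5530
D_4 = 1.8230
Terminal value at t=4: TV = D_5/(r−g) = 1.9142/(0.1486−0.05) = 19.4137
P₀ = 1.1269/(1+0.1486)^1 + 1.3229/(1+0.1486)^2 + 1.5530/(1+0.1486)^3 + 1.8230/(1+0.1486)^4 + 19.4137/(1+0.1486)^4 = 15.2102

$15.21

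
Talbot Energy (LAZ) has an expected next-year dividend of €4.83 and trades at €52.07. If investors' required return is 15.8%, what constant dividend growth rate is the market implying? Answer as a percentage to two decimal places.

6.52%

From P₀ = D₁/(r − g), the implied growth is g = r − D₁/P₀.
g = 0.158 − 4.83/52.07 = 0.158 − 0.09276 = 0.06524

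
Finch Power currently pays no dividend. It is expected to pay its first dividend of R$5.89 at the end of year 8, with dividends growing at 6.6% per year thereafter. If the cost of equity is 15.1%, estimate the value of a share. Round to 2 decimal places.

Deferred-dividend DDM. At t=7 the remaining stream is a growing perpetuity with first payment D_8 = 5.89.
V_7 = D_8/(r−g) = 5.89/(0.151−0.066) = 69.2941
P₀ = V_7/(1+r)^7 = 69.2941/(1+0.151)^7 = 25.8922

R$25.89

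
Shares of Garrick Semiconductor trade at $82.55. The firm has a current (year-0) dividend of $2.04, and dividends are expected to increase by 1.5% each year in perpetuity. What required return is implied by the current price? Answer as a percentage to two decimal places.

Rearranging the constant-growth DDM: r = D₁/P₀ + g.
D₁ = 2.04 × (1 + 0.015) = 2.0706.
r = 2.0706 / 82.55 + 0.015 = 0.02508 + 0.015 = 0.04008

4.01%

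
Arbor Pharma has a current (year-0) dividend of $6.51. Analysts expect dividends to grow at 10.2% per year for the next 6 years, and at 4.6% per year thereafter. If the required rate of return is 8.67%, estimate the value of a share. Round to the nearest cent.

$222.98

Two-stage DDM. Project D₁…D_6 at 0.102, terminal growth 0.046, discount at r = 0.0867.
D_1 = 7.1740
D_2 = 7.9058
D_3 = 8.7122
D_4 = 9.6008
D_5 = 10.5801
D_6 = 11.6592
Terminal value at t=6: TV = D_7/(r−g) = 12.1956/(0.0867−0.046) = 299.6455
P₀ = 7.1740/(1+0.0867)^1 + 7.9058/(1+0.0867)^2 + 8.7122/(1+0.0867)^3 + 9.6008/(1+0.0867)^4 + 10.5801/(1+0.0867)^5 + 11.6592/(1+0.0867)^6 + 299.6455/(1+0.0867)^6 = 222.9797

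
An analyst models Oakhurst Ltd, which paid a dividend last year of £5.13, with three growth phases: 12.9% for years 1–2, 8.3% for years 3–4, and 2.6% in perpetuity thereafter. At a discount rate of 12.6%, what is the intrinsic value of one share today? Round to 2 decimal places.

Three-stage DDM. Project D₁…D_4; terminal Gordon value at t=4 with g = 0.026; discount at r = 0.126.
D_1 = 5.7918
D_2 = 6.5389
D_3 = 7.0816
D_4 = 7.6694
TV_4 = 7.8688/(0.126−0.026) = 78.6882
P₀ = Σ Dₜ/(1+r)ᵗ + TV_4/(1+r)^4 = 68.9828

£68.98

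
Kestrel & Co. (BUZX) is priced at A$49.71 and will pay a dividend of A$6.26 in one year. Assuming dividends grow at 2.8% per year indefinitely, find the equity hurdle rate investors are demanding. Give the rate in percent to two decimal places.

15.39%

Rearranging the constant-growth DDM: r = D₁/P₀ + g.
r = 6.2600 / 49.71 + 0.028 = 0.12593 + 0.028 = 0.15393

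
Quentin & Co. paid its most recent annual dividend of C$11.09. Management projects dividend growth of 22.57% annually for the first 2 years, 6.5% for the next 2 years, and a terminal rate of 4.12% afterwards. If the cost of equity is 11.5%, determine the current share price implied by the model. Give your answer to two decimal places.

C$223.11

Three-stage DDM. Project D₁…D_4; terminal Gordon value at t=4 with g = 0.0412; discount at r = 0.115.
D_1 = 13.5930
D_2 = 16.6610
D_3 = 17.7439
D_4 = 18.8973
TV_4 = 19.6758/(0.115−0.0412) = 266.6103
P₀ = Σ Dₜ/(1+r)ᵗ + TV_4/(1+r)^4 = 223.1147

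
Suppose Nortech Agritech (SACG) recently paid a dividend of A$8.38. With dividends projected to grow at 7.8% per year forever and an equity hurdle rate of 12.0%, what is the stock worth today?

Gordon growth model: P₀ = D₁/(r − g). D₁ = 8.38 × (1 + 0.078) = 9.0336.
P₀ = 9.0336 / (0.12 − 0.078) = 9.0336 / 0.042 = 215.0867

A$215.09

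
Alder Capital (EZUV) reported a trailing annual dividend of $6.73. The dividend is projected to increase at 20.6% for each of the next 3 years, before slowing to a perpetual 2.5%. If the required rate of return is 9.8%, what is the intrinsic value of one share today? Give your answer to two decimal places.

Two-stage DDM. Project D₁…D_3 at 0.206, terminal growth 0.025, discount at r = 0.098.
D_1 = 8.1164
D_2 = 9.7884
D_3 = 11.8048
Terminal value at t=3: TV = D_4/(r−g) = 12.0999/(0.098−0.025) = 165.7517
P₀ = 8.1164/(1+0.098)^1 + 9.7884/(1+0.098)^2 + 11.8048/(1+0.098)^3 + 165.7517/(1+0.098)^3 = 149.6421

$149.64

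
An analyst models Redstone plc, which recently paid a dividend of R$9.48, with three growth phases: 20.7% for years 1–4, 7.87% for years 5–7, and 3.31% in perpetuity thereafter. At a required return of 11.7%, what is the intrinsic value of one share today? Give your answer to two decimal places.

R$225.71

Three-stage DDM. Project D₁…D_7; terminal Gordon value at t=7 with g = 0.0331; discount at r = 0.117.
D_1 = 11.4424
D_2 = 13.8109
D_3 = 16.6698
D_4 = 20.1204
D_5 = 21.7039
D_6 = 23.4120
D_7 = 25.2545
TV_7 = 26.0905/(0.117−0.0331) = 310.9710
P₀ = Σ Dₜ/(1+r)ᵗ + TV_7/(1+r)^7 = 225.7082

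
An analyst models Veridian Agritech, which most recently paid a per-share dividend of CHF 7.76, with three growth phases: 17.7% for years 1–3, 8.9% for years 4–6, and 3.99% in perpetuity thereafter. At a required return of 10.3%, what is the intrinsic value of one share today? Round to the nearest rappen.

Three-stage DDM. Project D₁…D_6; terminal Gordon value at t=6 with g = 0.0399; discount at r = 0.103.
D_1 = 9.1335
D_2 = 10.7502
D_3 = 12.6529
D_4 = 13.7790
D_5 = 15.0054
D_6 = 16.3409
TV_6 = 16.9929/(0.103−0.0399) = 269.3004
P₀ = Σ Dₜ/(1+r)ᵗ + TV_6/(1+r)^6 = 203.6698

CHF 203.67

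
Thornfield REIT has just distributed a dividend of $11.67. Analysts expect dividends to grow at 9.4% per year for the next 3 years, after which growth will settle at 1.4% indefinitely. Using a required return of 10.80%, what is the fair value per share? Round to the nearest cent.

Two-stage DDM. Project D₁…D_3 at 0.094, terminal growth 0.014, discount at r = 0.108.
D_1 = 12.7670
D_2 = 13.9671
D_3 = 15.2800
Terminal value at t=3: TV = D_4/(r−g) = 15.4939/(0.108−0.014) = 164.8287
P₀ = 12.7670/(1+0.108)^1 + 13.9671/(1+0.108)^2 + 15.2800/(1+0.108)^3 + 164.8287/(1+0.108)^3 = 155.3079

$155.31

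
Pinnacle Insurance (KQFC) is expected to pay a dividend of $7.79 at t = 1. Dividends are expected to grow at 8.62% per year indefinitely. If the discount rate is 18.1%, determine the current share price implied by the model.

Gordon growth model: P₀ = D₁/(r − g), with D₁ = 7.79 given directly.
P₀ = 7.7900 / (0.181 − 0.0862) = 7.7900 / 0.0948 = 82.1730

$82.17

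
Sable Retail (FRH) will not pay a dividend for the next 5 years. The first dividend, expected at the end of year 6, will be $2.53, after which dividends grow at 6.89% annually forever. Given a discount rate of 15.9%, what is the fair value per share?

Deferred-dividend DDM. At t=5 the remaining stream is a growing perpetuity with first payment D_6 = 2.53.
V_5 = D_6/(r−g) = 2.53/(0.159−0.0689) = 28.0799
P₀ = V_5/(1+r)^5 = 28.0799/(1+0.159)^5 = 13.4270

$13.43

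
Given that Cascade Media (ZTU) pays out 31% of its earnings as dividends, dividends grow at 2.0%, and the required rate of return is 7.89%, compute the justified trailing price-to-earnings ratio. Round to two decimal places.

5.37

Justified trailing P/E = b(1+g)/(r−g) = 0.31×(1+0.02)/(0.0789−0.02) = 5.3684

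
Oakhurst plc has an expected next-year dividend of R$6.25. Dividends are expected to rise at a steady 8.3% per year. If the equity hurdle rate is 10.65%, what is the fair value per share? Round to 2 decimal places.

Gordon growth model: P₀ = D₁/(r − g), with D₁ = 6.25 given directly.
P₀ = 6.2500 / (0.1065 − 0.083) = 6.2500 / 0.0235 = 265.9574

R$265.96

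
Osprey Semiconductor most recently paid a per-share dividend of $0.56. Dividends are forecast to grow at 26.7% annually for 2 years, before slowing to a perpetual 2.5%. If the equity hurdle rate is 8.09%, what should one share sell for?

$15.53

Two-stage DDM. Project D₁…D_2 at 0.267, terminal growth 0.025, discount at r = 0.0809.
D_1 = 0.7095
D_2 = 0.8990
Terminal value at t=2: TV = D_3/(r−g) = 0.9214/(0.0809−0.025) = 16.4836
P₀ = 0.7095/(1+0.0809)^1 + 0.8990/(1+0.0809)^2 + 16.4836/(1+0.0809)^2 = 15.5344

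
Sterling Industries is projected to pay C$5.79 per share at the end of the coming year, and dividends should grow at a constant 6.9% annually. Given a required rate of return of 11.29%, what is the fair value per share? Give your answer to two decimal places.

Gordon growth model: P₀ = D₁/(r − g), with D₁ = 5.79 given directly.
P₀ = 5.7900 / (0.1129 − 0.069) = 5.7900 / 0.0439 = 131.8907

C$131.89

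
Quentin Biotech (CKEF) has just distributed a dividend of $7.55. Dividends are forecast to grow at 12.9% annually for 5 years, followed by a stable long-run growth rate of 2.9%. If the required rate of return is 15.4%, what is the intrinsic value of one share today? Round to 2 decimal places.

Two-stage DDM. Project D₁…D_5 at 0.129, terminal growth 0.029, discount at r = 0.154.
D_1 = 8.5239
D_2 = 9.6235
D_3 = 10.8650
D_4 = 12.2666
D_5 = 13.8489
Terminal value at t=5: TV = D_6/(r−g) = 14.2506/(0.154−0.029) = 114.0045
P₀ = 8.5239/(1+0.154)^1 + 9.6235/(1+0.154)^2 + 10.8650/(1+0.154)^3 + 12.2666/(1+0.154)^4 + 13.8489/(1+0.154)^5 + 114.0045/(1+0.154)^5 = 91.0711

$91.07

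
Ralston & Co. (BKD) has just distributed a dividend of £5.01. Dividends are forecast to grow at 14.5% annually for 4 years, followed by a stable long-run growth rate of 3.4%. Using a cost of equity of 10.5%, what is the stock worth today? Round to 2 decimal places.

£106.04

Two-stage DDM. Project D₁…D_4 at 0.145, terminal growth 0.034, discount at r = 0.105.
D_1 = 5.7364
D_2 = 6.5682
D_3 = 7.5206
D_4 = 8.6111
Terminal value at t=4: TV = D_5/(r−g) = 8.9039/(0.105−0.034) = 125.4070
P₀ = 5.7364/(1+0.105)^1 + 6.5682/(1+0.105)^2 + 7.5206/(1+0.105)^3 + 8.6111/(1+0.105)^4 + 125.4070/(1+0.105)^4 = 106.0353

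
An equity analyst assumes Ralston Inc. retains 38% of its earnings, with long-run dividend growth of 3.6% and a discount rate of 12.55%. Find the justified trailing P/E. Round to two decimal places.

Payout ratio b = 1 − 0.38 = 0.62.
Justified trailing P/E = b(1+g)/(r−g) = 0.62×(1+0.036)/(0.1255−0.036) = 7.1768

7.18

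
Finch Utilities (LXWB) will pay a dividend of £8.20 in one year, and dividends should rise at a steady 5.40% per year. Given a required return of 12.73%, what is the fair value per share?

£111.87

Gordon growth model: P₀ = D₁/(r − g), with D₁ = 8.20 given directly.
P₀ = 8.2000 / (0.1273 − 0.054) = 8.2000 / 0.0733 = 111.8690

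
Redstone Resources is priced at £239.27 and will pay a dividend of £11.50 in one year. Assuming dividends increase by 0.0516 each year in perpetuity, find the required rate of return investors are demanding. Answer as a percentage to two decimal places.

Rearranging the constant-growth DDM: r = D₁/P₀ + g.
r = 11.5000 / 239.27 + 0.0516 = 0.04806 + 0.0516 = 0.09966

9.97%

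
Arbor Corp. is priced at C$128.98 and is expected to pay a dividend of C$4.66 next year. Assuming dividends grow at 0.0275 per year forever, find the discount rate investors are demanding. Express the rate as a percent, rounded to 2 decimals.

6.36%

Rearranging the constant-growth DDM: r = D₁/P₀ + g.
r = 4.6600 / 128.98 + 0.0275 = 0.03613 + 0.0275 = 0.06363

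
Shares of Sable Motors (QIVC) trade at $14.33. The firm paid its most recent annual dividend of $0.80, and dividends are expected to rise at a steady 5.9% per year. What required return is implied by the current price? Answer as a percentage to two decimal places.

11.81%

Rearranging the constant-growth DDM: r = D₁/P₀ + g.
D₁ = 0.80 × (1 + 0.059) = 0.8472.
r = 0.8472 / 14.33 + 0.059 = 0.05912 + 0.059 = 0.11812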